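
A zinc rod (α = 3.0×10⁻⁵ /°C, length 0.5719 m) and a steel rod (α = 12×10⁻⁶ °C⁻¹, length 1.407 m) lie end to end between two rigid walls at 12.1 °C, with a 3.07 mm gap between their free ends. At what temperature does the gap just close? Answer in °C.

T = 102 °C

Gap closes when ΔL₁ + ΔL₂ = 3.07 mm = 3.07×10⁻³ m
(α₁L₁ + α₂L₂)ΔT = g
α₁L₁ + α₂L₂ = 3.0×10⁻⁵×0.5719 + 12×10⁻⁶×1.407 = 3.4041×10⁻⁵ m/K
ΔT = 3.07×10⁻³ / 3.4041×10⁻⁵ = 90.19 K
T = 12.1 + 90.19 = 102.29 °C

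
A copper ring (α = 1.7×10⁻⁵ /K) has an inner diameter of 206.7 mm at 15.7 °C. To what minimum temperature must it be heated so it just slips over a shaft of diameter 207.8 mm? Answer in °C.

T = 329 °C

Required Δd = 207.8 − 206.7 = 1.1 mm
Δd = αd₀ΔT ⇒ ΔT = Δd/(αd₀) = 1.1 / (1.7×10⁻⁵ × 206.7) = 313.04 K
T_min = 15.7 + 313.04 = 328.74 °C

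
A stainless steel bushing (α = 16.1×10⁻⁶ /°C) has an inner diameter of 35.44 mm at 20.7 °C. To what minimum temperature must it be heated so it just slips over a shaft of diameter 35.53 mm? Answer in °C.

Required Δd = 35.53 − 35.44 = 0.09 mm
Δd = αd₀ΔT ⇒ ΔT = Δd/(αd₀) = 0.09 / (16.1×10⁻⁶ × 35.44) = 157.73 K
T_min = 20.7 + 157.73 = 178.43 °C

T = 178 °C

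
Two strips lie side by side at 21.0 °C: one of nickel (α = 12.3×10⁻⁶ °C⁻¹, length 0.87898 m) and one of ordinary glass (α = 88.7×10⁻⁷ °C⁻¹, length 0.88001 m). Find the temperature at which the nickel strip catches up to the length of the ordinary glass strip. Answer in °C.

L₁(1 + α₁ΔT) = L₂(1 + α₂ΔT) ⇒ ΔT = (L₂ − L₁)/(α₁L₁ − α₂L₂)
L₂ − L₁ = 0.88001 − 0.87898 = 1.03×10⁻³ m
α₁L₁ − α₂L₂ = 12.3×10⁻⁶×0.87898 − 88.7×10⁻⁷×0.88001 = 3.0057653×10⁻⁶ m/K
ΔT = 1.03×10⁻³ / 3.0057653×10⁻⁶ = 342.675 K
T = 21.0 + 342.675 = 363.675 °C

T = 363.7 °C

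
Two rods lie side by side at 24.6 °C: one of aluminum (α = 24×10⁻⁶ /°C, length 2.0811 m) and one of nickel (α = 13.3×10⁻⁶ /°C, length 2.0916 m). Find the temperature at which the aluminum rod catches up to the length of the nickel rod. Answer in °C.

L₁(1 + α₁ΔT) = L₂(1 + α₂ΔT) ⇒ ΔT = (L₂ − L₁)/(α₁L₁ − α₂L₂)
L₂ − L₁ = 2.0916 − 2.0811 = 1.05×10⁻² m
α₁L₁ − α₂L₂ = 24×10⁻⁶×2.0811 − 13.3×10⁻⁶×2.0916 = 2.212812×10⁻⁵ m/K
ΔT = 1.05×10⁻² / 2.212812×10⁻⁵ = 474.509 K
T = 24.6 + 474.509 = 499.109 °C

T = 499.1 °C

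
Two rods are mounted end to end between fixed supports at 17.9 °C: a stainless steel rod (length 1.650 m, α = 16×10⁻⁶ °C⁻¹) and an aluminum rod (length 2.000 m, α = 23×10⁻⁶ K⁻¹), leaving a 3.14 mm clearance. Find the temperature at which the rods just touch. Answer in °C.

T = 61.3 °C

Gap closes when ΔL₁ + ΔL₂ = 3.14 mm = 3.14×10⁻³ m
(α₁L₁ + α₂L₂)ΔT = g
α₁L₁ + α₂L₂ = 16×10⁻⁶×1.650 + 23×10⁻⁶×2.000 = 7.24×10⁻⁵ m/K
ΔT = 3.14×10⁻³ / 7.24×10⁻⁵ = 43.370 K
T = 17.9 + 43.370 = 61.270 °C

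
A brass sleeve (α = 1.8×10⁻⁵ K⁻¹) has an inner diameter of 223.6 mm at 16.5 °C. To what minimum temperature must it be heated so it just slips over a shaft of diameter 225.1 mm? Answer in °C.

Required Δd = 225.1 − 223.6 = 1.5 mm
Δd = αd₀ΔT ⇒ ΔT = Δd/(αd₀) = 1.5 / (1.8×10⁻⁵ × 223.6) = 372.69 K
T_min = 16.5 + 372.69 = 389.19 °C

T = 389 °C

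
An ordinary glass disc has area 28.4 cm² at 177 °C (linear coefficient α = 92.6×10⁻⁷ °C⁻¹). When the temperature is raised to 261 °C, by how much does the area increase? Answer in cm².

ΔA = 0.0442 cm²

Area coefficient ≈ 2α; |ΔT| = 84 K
ΔA = 2αA₀ΔT = 2(92.6×10⁻⁷)(28.4)(84) = 0.0442 cm²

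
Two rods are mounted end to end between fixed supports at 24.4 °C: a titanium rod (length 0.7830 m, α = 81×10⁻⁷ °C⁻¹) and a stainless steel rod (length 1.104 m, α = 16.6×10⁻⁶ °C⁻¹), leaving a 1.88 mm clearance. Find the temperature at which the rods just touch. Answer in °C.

T = 101 °C

Gap closes when ΔL₁ + ΔL₂ = 1.88 mm = 1.88×10⁻³ m
(α₁L₁ + α₂L₂)ΔT = g
α₁L₁ + α₂L₂ = 81×10⁻⁷×0.7830 + 16.6×10⁻⁶×1.104 = 2.46687×10⁻⁵ m/K
ΔT = 1.88×10⁻³ / 2.46687×10⁻⁵ = 76.21 K
T = 24.4 + 76.21 = 100.61 °C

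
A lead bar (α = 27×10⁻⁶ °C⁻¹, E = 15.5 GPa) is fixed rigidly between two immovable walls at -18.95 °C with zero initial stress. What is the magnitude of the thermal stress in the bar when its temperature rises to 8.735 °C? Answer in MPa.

Fully constrained: the free strain ε = αΔT is blocked, so σ = Eε = EαΔT.
|ΔT| = 27.685 K
σ = 15.5×10⁹ × 27×10⁻⁶ × 27.685 = 1.16×10⁷ Pa

σ = 11.6 MPa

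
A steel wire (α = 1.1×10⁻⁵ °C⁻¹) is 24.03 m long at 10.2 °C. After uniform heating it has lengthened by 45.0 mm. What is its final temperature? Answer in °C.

ΔL = αL₀ΔT ⇒ ΔT = ΔL / (αL₀)
ΔT = 45.0×10⁻³ m / (1.1×10⁻⁵ × 24.03 m) = 170.24 K
T = 10.2 + 170.24 = 180.44 °C

T = 180 °C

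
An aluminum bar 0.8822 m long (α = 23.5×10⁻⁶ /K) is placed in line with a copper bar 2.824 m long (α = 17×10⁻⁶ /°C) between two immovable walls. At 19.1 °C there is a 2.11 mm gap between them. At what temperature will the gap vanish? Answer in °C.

Gap closes when ΔL₁ + ΔL₂ = 2.11 mm = 2.11×10⁻³ m
(α₁L₁ + α₂L₂)ΔT = g
α₁L₁ + α₂L₂ = 23.5×10⁻⁶×0.8822 + 17×10⁻⁶×2.824 = 6.87397×10⁻⁵ m/K
ΔT = 2.11×10⁻³ / 6.87397×10⁻⁵ = 30.696 K
T = 19.1 + 30.696 = 49.796 °C

T = 49.8 °C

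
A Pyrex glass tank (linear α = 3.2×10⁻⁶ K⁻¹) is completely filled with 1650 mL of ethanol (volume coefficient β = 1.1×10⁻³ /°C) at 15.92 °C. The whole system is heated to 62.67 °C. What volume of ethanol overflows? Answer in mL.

84.1 mL

The tank also expands: β_container ≈ 3α = 9.6×10⁻⁶ /K
Net overflow = V₀(β_liq − 3α_cont)ΔT
β − 3α = 1.10×10⁻³ − 9.6×10⁻⁶ = 1.0904×10⁻³ /K; ΔT = 46.75 K
ΔV = 1650 × 1.0904×10⁻³ × 46.75 = 84.1 mL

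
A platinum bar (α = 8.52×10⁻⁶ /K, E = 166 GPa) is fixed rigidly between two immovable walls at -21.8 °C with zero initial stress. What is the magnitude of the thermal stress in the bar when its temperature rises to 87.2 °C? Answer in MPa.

σ = 154 MPa

Fully constrained: the free strain ε = αΔT is blocked, so σ = Eε = EαΔT.
|ΔT| = 109.0 K
σ = 166×10⁹ × 8.52×10⁻⁶ × 109.0 = 1.54×10⁸ Pa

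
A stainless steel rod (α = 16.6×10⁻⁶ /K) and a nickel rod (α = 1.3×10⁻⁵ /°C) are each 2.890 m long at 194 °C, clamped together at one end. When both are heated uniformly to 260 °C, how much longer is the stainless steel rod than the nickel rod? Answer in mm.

ΔT = 66 K
stainless steel: ΔL = 16.6×10⁻⁶ × 2.890 m × 66 = 3.1663×10⁻³ m = 3.1663 mm
nickel: ΔL = 1.3×10⁻⁵ × 2.890 m × 66 = 2.4796×10⁻³ m = 2.4796 mm
difference = 3.1663 − 2.4796 = 0.6867 mm

0.687 mm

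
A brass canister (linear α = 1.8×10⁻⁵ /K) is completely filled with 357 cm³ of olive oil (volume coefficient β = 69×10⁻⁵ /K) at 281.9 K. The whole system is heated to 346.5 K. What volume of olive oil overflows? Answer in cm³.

14.7 cm³

The canister also expands: β_container ≈ 3α = 5.4×10⁻⁵ /K
Net overflow = V₀(β_liq − 3α_cont)ΔT
β − 3α = 6.90×10⁻⁴ − 5.4×10⁻⁵ = 6.36×10⁻⁴ /K; ΔT = 64.6 K
ΔV = 357 × 6.36×10⁻⁴ × 64.6 = 14.7 cm³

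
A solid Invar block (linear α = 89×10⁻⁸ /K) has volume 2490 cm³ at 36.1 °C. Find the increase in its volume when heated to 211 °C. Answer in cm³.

ΔV = 1.16 cm³

Isotropic solid: β ≈ 3α = 2.7×10⁻⁶ /K; ΔT = 174.9 K
ΔV = 3αV₀ΔT = 3(89×10⁻⁸)(2490)(174.9) = 1.16 cm³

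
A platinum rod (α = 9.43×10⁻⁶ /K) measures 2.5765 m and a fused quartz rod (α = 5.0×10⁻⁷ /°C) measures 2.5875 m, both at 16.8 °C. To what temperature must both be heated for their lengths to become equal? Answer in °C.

Equal length when α₁L₁ΔT − α₂L₂ΔT = L₂ − L₁ = 1.10×10⁻² m
α₁L₁ = 2.4296395×10⁻⁵, α₂L₂ = 1.29375×10⁻⁶ → Δ(αL) = 2.3002645×10⁻⁵ m/K
ΔT = 1.10×10⁻² / 2.3002645×10⁻⁵ = 478.206 K, so T = 16.8 + 478.206 = 495.006 °C

T = 495.0 °C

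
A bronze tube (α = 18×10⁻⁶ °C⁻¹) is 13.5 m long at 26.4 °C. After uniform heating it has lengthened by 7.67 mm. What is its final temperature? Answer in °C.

ΔL = αL₀ΔT ⇒ ΔT = ΔL / (αL₀)
ΔT = 7.67×10⁻³ m / (18×10⁻⁶ × 13.5 m) = 31.564 K
T = 26.4 + 31.564 = 57.964 °C

T = 58.0 °C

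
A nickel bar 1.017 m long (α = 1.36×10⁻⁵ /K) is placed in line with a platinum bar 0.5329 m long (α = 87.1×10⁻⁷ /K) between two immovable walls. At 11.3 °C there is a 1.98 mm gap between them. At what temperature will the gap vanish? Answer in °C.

Gap closes when ΔL₁ + ΔL₂ = 1.98 mm = 1.98×10⁻³ m
(α₁L₁ + α₂L₂)ΔT = g
α₁L₁ + α₂L₂ = 1.36×10⁻⁵×1.017 + 87.1×10⁻⁷×0.5329 = 1.8472759×10⁻⁵ m/K
ΔT = 1.98×10⁻³ / 1.8472759×10⁻⁵ = 107.18 K
T = 11.3 + 107.18 = 118.48 °C

T = 118 °C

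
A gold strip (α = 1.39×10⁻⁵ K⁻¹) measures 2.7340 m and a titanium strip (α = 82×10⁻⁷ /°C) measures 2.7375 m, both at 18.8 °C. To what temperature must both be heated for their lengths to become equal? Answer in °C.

T = 243.8 °C

L₁(1 + α₁ΔT) = L₂(1 + α₂ΔT) ⇒ ΔT = (L₂ − L₁)/(α₁L₁ − α₂L₂)
L₂ − L₁ = 2.7375 − 2.7340 = 3.50×10⁻³ m
α₁L₁ − α₂L₂ = 1.39×10⁻⁵×2.7340 − 82×10⁻⁷×2.7375 = 1.55551×10⁻⁵ m/K
ΔT = 3.50×10⁻³ / 1.55551×10⁻⁵ = 225.007 K
T = 18.8 + 225.007 = 243.807 °C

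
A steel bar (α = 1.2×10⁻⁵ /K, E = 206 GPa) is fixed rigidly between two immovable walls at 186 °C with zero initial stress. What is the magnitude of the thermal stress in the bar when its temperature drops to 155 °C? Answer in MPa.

Fully constrained: the free strain ε = αΔT is blocked, so σ = Eε = EαΔT.
|ΔT| = 31 K
σ = 206×10⁹ × 1.2×10⁻⁵ × 31 = 7.66×10⁷ Pa

σ = 76.6 MPa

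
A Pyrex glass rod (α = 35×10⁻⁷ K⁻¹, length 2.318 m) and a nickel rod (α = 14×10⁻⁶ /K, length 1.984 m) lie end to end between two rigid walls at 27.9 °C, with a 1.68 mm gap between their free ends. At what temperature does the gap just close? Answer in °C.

T = 74.7 °C

α₁L₁ = 8.113×10⁻⁶ m/K, α₂L₂ = 2.7776×10⁻⁵ m/K → total 3.5889×10⁻⁵ m/K
ΔT = g/(α₁L₁+α₂L₂) = 1.68×10⁻³ / 3.5889×10⁻⁵ = 46.811 K
T = 27.9 + 46.811 = 74.711 °C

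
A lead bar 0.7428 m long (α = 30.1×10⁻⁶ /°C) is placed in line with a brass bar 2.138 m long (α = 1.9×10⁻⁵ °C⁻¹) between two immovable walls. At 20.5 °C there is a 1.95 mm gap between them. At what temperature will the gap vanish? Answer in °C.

T = 51.5 °C

Gap closes when ΔL₁ + ΔL₂ = 1.95 mm = 1.95×10⁻³ m
(α₁L₁ + α₂L₂)ΔT = g
α₁L₁ + α₂L₂ = 30.1×10⁻⁶×0.7428 + 1.9×10⁻⁵×2.138 = 6.298028×10⁻⁵ m/K
ΔT = 1.95×10⁻³ / 6.298028×10⁻⁵ = 30.962 K
T = 20.5 + 30.962 = 51.462 °C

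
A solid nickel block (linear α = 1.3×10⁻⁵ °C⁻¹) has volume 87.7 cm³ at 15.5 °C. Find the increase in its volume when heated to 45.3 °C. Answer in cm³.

ΔV = 0.102 cm³

Isotropic solid: β ≈ 3α = 3.9×10⁻⁵ /K; ΔT = 29.8 K
ΔV = 3αV₀ΔT = 3(1.3×10⁻⁵)(87.7)(29.8) = 0.102 cm³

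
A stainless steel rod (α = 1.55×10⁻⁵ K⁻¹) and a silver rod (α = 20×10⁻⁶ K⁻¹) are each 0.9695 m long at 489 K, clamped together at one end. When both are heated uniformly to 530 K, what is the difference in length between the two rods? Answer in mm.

0.179 mm

ΔT = 41 K
stainless steel: ΔL = 1.55×10⁻⁵ × 0.9695 m × 41 = 6.1612×10⁻⁴ m = 0.61612 mm
silver: ΔL = 20×10⁻⁶ × 0.9695 m × 41 = 7.9499×10⁻⁴ m = 0.79499 mm
difference = 0.79499 − 0.61612 = 0.17887 mm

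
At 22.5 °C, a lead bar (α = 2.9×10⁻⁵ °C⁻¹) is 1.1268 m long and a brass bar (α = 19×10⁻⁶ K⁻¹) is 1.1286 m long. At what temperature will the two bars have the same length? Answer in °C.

T = 182.7 °C

L₁(1 + α₁ΔT) = L₂(1 + α₂ΔT) ⇒ ΔT = (L₂ − L₁)/(α₁L₁ − α₂L₂)
L₂ − L₁ = 1.1286 − 1.1268 = 1.80×10⁻³ m
α₁L₁ − α₂L₂ = 2.9×10⁻⁵×1.1268 − 19×10⁻⁶×1.1286 = 1.12338×10⁻⁵ m/K
ΔT = 1.80×10⁻³ / 1.12338×10⁻⁵ = 160.231 K
T = 22.5 + 160.231 = 182.731 °C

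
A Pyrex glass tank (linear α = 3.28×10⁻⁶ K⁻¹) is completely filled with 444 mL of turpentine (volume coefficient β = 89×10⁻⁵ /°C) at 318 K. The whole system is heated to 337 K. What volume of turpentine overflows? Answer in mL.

The tank also expands: β_container ≈ 3α = 9.84×10⁻⁶ /K
Net overflow = V₀(β_liq − 3α_cont)ΔT
β − 3α = 8.90×10⁻⁴ − 9.84×10⁻⁶ = 8.8016×10⁻⁴ /K; ΔT = 19 K
ΔV = 444 × 8.8016×10⁻⁴ × 19 = 7.43 mL

7.43 mL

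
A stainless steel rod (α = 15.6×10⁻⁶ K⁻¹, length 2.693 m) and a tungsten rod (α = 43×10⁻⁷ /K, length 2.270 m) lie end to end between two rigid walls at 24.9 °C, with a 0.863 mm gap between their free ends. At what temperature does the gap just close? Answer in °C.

T = 41.6 °C

Gap closes when ΔL₁ + ΔL₂ = 0.863 mm = 8.63×10⁻⁴ m
(α₁L₁ + α₂L₂)ΔT = g
α₁L₁ + α₂L₂ = 15.6×10⁻⁶×2.693 + 43×10⁻⁷×2.270 = 5.17718×10⁻⁵ m/K
ΔT = 8.63×10⁻⁴ / 5.17718×10⁻⁵ = 16.669 K
T = 24.9 + 16.669 = 41.569 °C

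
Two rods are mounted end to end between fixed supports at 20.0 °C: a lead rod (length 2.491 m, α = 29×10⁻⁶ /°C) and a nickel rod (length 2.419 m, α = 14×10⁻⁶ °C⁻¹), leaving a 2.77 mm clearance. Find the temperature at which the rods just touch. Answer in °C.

T = 46.1 °C

α₁L₁ = 7.2239×10⁻⁵ m/K, α₂L₂ = 3.3866×10⁻⁵ m/K → total 1.06105×10⁻⁴ m/K
ΔT = g/(α₁L₁+α₂L₂) = 2.77×10⁻³ / 1.06105×10⁻⁴ = 26.106 K
T = 20.0 + 26.106 = 46.106 °C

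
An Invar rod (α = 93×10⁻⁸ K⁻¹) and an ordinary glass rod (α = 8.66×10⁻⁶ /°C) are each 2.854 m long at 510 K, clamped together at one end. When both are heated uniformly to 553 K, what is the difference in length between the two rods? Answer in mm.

0.949 mm

ΔT = 43 K
Invar: ΔL = 93×10⁻⁸ × 2.854 m × 43 = 1.1413×10⁻⁴ m = 0.11413 mm
ordinary glass: ΔL = 8.66×10⁻⁶ × 2.854 m × 43 = 1.0628×10⁻³ m = 1.0628 mm
difference = 1.0628 − 0.11413 = 0.94867 mm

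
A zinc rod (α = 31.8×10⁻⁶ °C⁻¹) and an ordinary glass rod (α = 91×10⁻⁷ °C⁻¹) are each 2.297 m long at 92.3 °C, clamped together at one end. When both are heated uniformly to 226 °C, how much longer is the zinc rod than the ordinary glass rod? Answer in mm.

ΔT = 133.7 K
zinc: ΔL = 31.8×10⁻⁶ × 2.297 m × 133.7 = 9.7661×10⁻³ m = 9.7661 mm
ordinary glass: ΔL = 91×10⁻⁷ × 2.297 m × 133.7 = 2.7947×10⁻³ m = 2.7947 mm
difference = 9.7661 − 2.7947 = 6.9714 mm

6.97 mm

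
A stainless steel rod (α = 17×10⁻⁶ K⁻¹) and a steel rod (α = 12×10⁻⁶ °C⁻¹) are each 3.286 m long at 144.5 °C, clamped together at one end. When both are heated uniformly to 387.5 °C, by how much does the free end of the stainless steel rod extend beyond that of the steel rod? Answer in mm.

3.99 mm

ΔT = 243.0 K
stainless steel: ΔL = 17×10⁻⁶ × 3.286 m × 243.0 = 1.3574×10⁻² m = 13.574 mm
steel: ΔL = 12×10⁻⁶ × 3.286 m × 243.0 = 9.5820×10⁻³ m = 9.5820 mm
difference = 13.574 − 9.5820 = 3.992 mm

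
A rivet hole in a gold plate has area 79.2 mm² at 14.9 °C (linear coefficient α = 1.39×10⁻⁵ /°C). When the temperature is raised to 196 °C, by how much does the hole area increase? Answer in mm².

Area coefficient ≈ 2α; |ΔT| = 181.1 K
ΔA = 2αA₀ΔT = 2(1.39×10⁻⁵)(79.2)(181.1) = 0.399 mm²

ΔA = 0.399 mm²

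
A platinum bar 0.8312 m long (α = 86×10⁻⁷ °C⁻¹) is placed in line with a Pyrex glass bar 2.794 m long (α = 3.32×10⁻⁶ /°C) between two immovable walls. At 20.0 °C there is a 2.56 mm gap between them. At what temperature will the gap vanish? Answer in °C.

α₁L₁ = 7.14832×10⁻⁶ m/K, α₂L₂ = 9.27608×10⁻⁶ m/K → total 1.64244×10⁻⁵ m/K
ΔT = g/(α₁L₁+α₂L₂) = 2.56×10⁻³ / 1.64244×10⁻⁵ = 155.87 K
T = 20.0 + 155.87 = 175.87 °C

T = 176 °C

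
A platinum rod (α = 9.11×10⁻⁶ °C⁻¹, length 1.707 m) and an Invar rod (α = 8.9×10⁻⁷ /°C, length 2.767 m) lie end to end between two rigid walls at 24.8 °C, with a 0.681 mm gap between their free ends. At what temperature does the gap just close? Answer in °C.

α₁L₁ = 1.555077×10⁻⁵ m/K, α₂L₂ = 2.46263×10⁻⁶ m/K → total 1.80134×10⁻⁵ m/K
ΔT = g/(α₁L₁+α₂L₂) = 6.81×10⁻⁴ / 1.80134×10⁻⁵ = 37.805 K
T = 24.8 + 37.805 = 62.605 °C

T = 62.6 °C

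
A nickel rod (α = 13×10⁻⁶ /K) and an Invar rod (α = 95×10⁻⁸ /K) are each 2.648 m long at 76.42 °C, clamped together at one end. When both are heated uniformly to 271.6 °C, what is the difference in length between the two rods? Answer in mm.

6.23 mm

ΔT = 195.18 K
nickel: ΔL = 13×10⁻⁶ × 2.648 m × 195.18 = 6.7189×10⁻³ m = 6.7189 mm
Invar: ΔL = 95×10⁻⁸ × 2.648 m × 195.18 = 4.9099×10⁻⁴ m = 0.49099 mm
difference = 6.7189 − 0.49099 = 6.22791 mm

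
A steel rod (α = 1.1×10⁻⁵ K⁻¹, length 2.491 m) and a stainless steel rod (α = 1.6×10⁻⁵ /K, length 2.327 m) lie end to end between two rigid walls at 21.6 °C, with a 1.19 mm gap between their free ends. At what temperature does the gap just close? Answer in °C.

Gap closes when ΔL₁ + ΔL₂ = 1.19 mm = 1.19×10⁻³ m
(α₁L₁ + α₂L₂)ΔT = g
α₁L₁ + α₂L₂ = 1.1×10⁻⁵×2.491 + 1.6×10⁻⁵×2.327 = 6.4633×10⁻⁵ m/K
ΔT = 1.19×10⁻³ / 6.4633×10⁻⁵ = 18.412 K
T = 21.6 + 18.412 = 40.012 °C

T = 40.0 °C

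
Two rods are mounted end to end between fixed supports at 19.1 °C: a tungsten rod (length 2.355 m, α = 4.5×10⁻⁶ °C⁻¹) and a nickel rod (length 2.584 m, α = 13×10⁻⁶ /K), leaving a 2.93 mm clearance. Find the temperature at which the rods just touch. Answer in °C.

T = 85.4 °C

α₁L₁ = 1.05975×10⁻⁵ m/K, α₂L₂ = 3.3592×10⁻⁵ m/K → total 4.41895×10⁻⁵ m/K
ΔT = g/(α₁L₁+α₂L₂) = 2.93×10⁻³ / 4.41895×10⁻⁵ = 66.305 K
T = 19.1 + 66.305 = 85.405 °C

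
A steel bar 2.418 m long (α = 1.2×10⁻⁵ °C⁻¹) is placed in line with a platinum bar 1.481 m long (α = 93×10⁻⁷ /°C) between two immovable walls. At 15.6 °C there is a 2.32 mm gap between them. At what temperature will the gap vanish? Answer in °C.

T = 69.8 °C

α₁L₁ = 2.9016×10⁻⁵ m/K, α₂L₂ = 1.37733×10⁻⁵ m/K → total 4.27893×10⁻⁵ m/K
ΔT = g/(α₁L₁+α₂L₂) = 2.32×10⁻³ / 4.27893×10⁻⁵ = 54.219 K
T = 15.6 + 54.219 = 69.819 °C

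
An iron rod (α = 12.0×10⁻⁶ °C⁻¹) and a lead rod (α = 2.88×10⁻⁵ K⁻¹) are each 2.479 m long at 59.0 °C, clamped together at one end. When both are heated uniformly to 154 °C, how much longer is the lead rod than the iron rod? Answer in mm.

3.96 mm

ΔT = 95.0 K
iron: ΔL = 12.0×10⁻⁶ × 2.479 m × 95.0 = 2.8261×10⁻³ m = 2.8261 mm
lead: ΔL = 2.88×10⁻⁵ × 2.479 m × 95.0 = 6.7825×10⁻³ m = 6.7825 mm
difference = 6.7825 − 2.8261 = 3.9564 mm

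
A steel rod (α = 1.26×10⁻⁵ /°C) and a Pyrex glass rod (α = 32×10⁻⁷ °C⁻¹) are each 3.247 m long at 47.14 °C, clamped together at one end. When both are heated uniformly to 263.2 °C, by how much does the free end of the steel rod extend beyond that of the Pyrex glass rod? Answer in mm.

6.59 mm

ΔT = 216.06 K
steel: ΔL = 1.26×10⁻⁵ × 3.247 m × 216.06 = 8.8395×10⁻³ m = 8.8395 mm
Pyrex glass: ΔL = 32×10⁻⁷ × 3.247 m × 216.06 = 2.2449×10⁻³ m = 2.2449 mm
difference = 8.8395 − 2.2449 = 6.5946 mm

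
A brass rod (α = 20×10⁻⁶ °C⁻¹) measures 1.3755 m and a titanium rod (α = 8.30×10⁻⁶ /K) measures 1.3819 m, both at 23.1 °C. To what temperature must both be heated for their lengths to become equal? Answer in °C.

Equal length when α₁L₁ΔT − α₂L₂ΔT = L₂ − L₁ = 6.40×10⁻³ m
α₁L₁ = 2.751×10⁻⁵, α₂L₂ = 1.146977×10⁻⁵ → Δ(αL) = 1.604023×10⁻⁵ m/K
ΔT = 6.40×10⁻³ / 1.604023×10⁻⁵ = 398.997 K, so T = 23.1 + 398.997 = 422.097 °C

T = 422.1 °C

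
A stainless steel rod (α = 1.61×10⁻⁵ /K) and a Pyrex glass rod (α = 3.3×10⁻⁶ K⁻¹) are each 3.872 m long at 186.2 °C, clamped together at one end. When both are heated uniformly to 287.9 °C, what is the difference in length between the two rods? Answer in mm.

ΔT = 101.7 K
stainless steel: ΔL = 1.61×10⁻⁵ × 3.872 m × 101.7 = 6.3399×10⁻³ m = 6.3399 mm
Pyrex glass: ΔL = 3.3×10⁻⁶ × 3.872 m × 101.7 = 1.2995×10⁻³ m = 1.2995 mm
difference = 6.3399 − 1.2995 = 5.0404 mm

5.04 mm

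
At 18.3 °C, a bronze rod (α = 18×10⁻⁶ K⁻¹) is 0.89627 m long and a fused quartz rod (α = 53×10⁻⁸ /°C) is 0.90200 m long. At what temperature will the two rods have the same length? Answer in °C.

T = 384.3 °C

Equal length when α₁L₁ΔT − α₂L₂ΔT = L₂ − L₁ = 5.73×10⁻³ m
α₁L₁ = 1.613286×10⁻⁵, α₂L₂ = 4.7806×10⁻⁷ → Δ(αL) = 1.56548×10⁻⁵ m/K
ΔT = 5.73×10⁻³ / 1.56548×10⁻⁵ = 366.022 K, so T = 18.3 + 366.022 = 384.322 °C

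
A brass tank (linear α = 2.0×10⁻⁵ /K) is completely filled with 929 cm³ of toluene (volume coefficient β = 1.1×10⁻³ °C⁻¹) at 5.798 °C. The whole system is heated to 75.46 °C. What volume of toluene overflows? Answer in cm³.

67.3 cm³

The tank also expands: β_container ≈ 3α = 6.0×10⁻⁵ /K
Net overflow = V₀(β_liq − 3α_cont)ΔT
β − 3α = 1.10×10⁻³ − 6.0×10⁻⁵ = 1.04×10⁻³ /K; ΔT = 69.662 K
ΔV = 929 × 1.04×10⁻³ × 69.662 = 67.3 cm³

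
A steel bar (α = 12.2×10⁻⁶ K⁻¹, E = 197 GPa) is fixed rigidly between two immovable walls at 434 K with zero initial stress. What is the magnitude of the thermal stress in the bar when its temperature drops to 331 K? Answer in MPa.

σ = 248 MPa

Fully constrained: the free strain ε = αΔT is blocked, so σ = Eε = EαΔT.
|ΔT| = 103 K
σ = 197×10⁹ × 12.2×10⁻⁶ × 103 = 2.48×10⁸ Pa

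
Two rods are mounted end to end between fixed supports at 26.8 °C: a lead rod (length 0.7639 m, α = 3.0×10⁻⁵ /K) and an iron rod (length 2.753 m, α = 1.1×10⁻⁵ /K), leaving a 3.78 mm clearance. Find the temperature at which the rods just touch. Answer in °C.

Gap closes when ΔL₁ + ΔL₂ = 3.78 mm = 3.78×10⁻³ m
(α₁L₁ + α₂L₂)ΔT = g
α₁L₁ + α₂L₂ = 3.0×10⁻⁵×0.7639 + 1.1×10⁻⁵×2.753 = 5.32×10⁻⁵ m/K
ΔT = 3.78×10⁻³ / 5.32×10⁻⁵ = 71.053 K
T = 26.8 + 71.053 = 97.853 °C

T = 97.9 °C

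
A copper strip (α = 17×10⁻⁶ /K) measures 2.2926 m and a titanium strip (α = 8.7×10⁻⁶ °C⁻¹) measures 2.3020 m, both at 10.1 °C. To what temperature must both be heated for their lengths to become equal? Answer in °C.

L₁(1 + α₁ΔT) = L₂(1 + α₂ΔT) ⇒ ΔT = (L₂ − L₁)/(α₁L₁ − α₂L₂)
L₂ − L₁ = 2.3020 − 2.2926 = 9.40×10⁻³ m
α₁L₁ − α₂L₂ = 17×10⁻⁶×2.2926 − 8.7×10⁻⁶×2.3020 = 1.89468×10⁻⁵ m/K
ΔT = 9.40×10⁻³ / 1.89468×10⁻⁵ = 496.126 K
T = 10.1 + 496.126 = 506.226 °C

T = 506.2 °C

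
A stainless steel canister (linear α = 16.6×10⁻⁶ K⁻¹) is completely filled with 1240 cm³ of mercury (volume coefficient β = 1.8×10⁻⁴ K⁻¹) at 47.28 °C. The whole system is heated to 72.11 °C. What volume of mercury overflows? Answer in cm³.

The canister also expands: β_container ≈ 3α = 4.98×10⁻⁵ /K
Net overflow = V₀(β_liq − 3α_cont)ΔT
β − 3α = 1.80×10⁻⁴ − 4.98×10⁻⁵ = 1.302×10⁻⁴ /K; ΔT = 24.83 K
ΔV = 1240 × 1.302×10⁻⁴ × 24.83 = 4.01 cm³

4.01 cm³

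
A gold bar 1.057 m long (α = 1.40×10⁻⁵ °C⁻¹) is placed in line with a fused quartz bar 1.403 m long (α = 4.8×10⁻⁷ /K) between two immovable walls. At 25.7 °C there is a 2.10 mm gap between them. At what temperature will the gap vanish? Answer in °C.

α₁L₁ = 1.4798×10⁻⁵ m/K, α₂L₂ = 6.7344×10⁻⁷ m/K → total 1.547144×10⁻⁵ m/K
ΔT = g/(α₁L₁+α₂L₂) = 2.10×10⁻³ / 1.547144×10⁻⁵ = 135.73 K
T = 25.7 + 135.73 = 161.43 °C

T = 161 °C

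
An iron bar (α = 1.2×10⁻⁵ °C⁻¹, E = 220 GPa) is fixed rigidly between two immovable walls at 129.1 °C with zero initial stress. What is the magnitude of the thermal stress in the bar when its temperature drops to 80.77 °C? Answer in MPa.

σ = 128 MPa

Fully constrained: the free strain ε = αΔT is blocked, so σ = Eε = EαΔT.
|ΔT| = 48.33 K
σ = 220×10⁹ × 1.2×10⁻⁵ × 48.33 = 1.28×10⁸ Pa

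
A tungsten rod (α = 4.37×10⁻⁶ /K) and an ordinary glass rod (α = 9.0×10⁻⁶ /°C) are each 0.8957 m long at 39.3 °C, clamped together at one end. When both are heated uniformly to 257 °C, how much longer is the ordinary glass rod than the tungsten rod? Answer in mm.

ΔT = 217.7 K
tungsten: ΔL = 4.37×10⁻⁶ × 0.8957 m × 217.7 = 8.5212×10⁻⁴ m = 0.85212 mm
ordinary glass: ΔL = 9.0×10⁻⁶ × 0.8957 m × 217.7 = 1.7549×10⁻³ m = 1.7549 mm
difference = 1.7549 − 0.85212 = 0.90278 mm

0.903 mm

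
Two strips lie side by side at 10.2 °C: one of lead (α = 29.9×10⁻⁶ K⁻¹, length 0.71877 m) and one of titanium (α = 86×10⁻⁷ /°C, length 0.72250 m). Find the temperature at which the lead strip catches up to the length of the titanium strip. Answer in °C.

Equal length when α₁L₁ΔT − α₂L₂ΔT = L₂ − L₁ = 3.73×10⁻³ m
α₁L₁ = 2.1491223×10⁻⁵, α₂L₂ = 6.2135×10⁻⁶ → Δ(αL) = 1.5277723×10⁻⁵ m/K
ΔT = 3.73×10⁻³ / 1.5277723×10⁻⁵ = 244.146 K, so T = 10.2 + 244.146 = 254.346 °C

T = 254.3 °C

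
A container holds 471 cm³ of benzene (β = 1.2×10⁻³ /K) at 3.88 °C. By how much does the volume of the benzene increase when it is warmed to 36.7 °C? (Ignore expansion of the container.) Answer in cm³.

|ΔT| = |36.7 − 3.88| = 32.82 K
ΔV = βV₀ΔT = (1.2×10⁻³)(471)(32.82) = 18.5 cm³

ΔV = 18.5 cm³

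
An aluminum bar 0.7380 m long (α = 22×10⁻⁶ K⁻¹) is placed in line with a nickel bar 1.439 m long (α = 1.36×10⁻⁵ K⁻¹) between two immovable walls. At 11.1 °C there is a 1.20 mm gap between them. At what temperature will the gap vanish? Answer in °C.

Gap closes when ΔL₁ + ΔL₂ = 1.20 mm = 1.20×10⁻³ m
(α₁L₁ + α₂L₂)ΔT = g
α₁L₁ + α₂L₂ = 22×10⁻⁶×0.7380 + 1.36×10⁻⁵×1.439 = 3.58064×10⁻⁵ m/K
ΔT = 1.20×10⁻³ / 3.58064×10⁻⁵ = 33.514 K
T = 11.1 + 33.514 = 44.614 °C

T = 44.6 °C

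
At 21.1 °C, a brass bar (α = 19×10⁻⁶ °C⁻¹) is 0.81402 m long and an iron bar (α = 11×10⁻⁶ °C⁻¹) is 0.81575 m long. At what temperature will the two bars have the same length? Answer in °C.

Equal length when α₁L₁ΔT − α₂L₂ΔT = L₂ − L₁ = 1.73×10⁻³ m
α₁L₁ = 1.546638×10⁻⁵, α₂L₂ = 8.97325×10⁻⁶ → Δ(αL) = 6.49313×10⁻⁶ m/K
ΔT = 1.73×10⁻³ / 6.49313×10⁻⁶ = 266.435 K, so T = 21.1 + 266.435 = 287.535 °C

T = 287.5 °C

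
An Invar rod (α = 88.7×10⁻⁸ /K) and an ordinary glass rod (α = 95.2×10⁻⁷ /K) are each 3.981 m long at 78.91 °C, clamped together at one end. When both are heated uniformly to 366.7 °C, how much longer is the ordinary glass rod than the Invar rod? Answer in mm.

9.89 mm

ΔT = 287.79 K
Invar: ΔL = 88.7×10⁻⁸ × 3.981 m × 287.79 = 1.0162×10⁻³ m = 1.0162 mm
ordinary glass: ΔL = 95.2×10⁻⁷ × 3.981 m × 287.79 = 1.0907×10⁻² m = 10.907 mm
difference = 10.907 − 1.0162 = 9.8908 mm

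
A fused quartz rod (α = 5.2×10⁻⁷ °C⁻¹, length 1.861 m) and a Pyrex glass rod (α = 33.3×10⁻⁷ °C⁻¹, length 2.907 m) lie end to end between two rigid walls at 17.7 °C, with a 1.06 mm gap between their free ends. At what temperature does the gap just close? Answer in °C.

T = 117 °C

Gap closes when ΔL₁ + ΔL₂ = 1.06 mm = 1.06×10⁻³ m
(α₁L₁ + α₂L₂)ΔT = g
α₁L₁ + α₂L₂ = 5.2×10⁻⁷×1.861 + 33.3×10⁻⁷×2.907 = 1.064803×10⁻⁵ m/K
ΔT = 1.06×10⁻³ / 1.064803×10⁻⁵ = 99.55 K
T = 17.7 + 99.55 = 117.25 °C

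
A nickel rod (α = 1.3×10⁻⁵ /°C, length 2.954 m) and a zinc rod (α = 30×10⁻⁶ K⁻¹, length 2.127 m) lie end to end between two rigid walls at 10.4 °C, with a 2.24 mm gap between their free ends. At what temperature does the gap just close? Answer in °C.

T = 32.3 °C

α₁L₁ = 3.8402×10⁻⁵ m/K, α₂L₂ = 6.381×10⁻⁵ m/K → total 1.02212×10⁻⁴ m/K
ΔT = g/(α₁L₁+α₂L₂) = 2.24×10⁻³ / 1.02212×10⁻⁴ = 21.915 K
T = 10.4 + 21.915 = 32.315 °C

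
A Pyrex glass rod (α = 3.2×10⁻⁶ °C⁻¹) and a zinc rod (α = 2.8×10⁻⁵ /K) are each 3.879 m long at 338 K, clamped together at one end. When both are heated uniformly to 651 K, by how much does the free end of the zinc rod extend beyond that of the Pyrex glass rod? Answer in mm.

30.1 mm

ΔT = 313 K
Pyrex glass: ΔL = 3.2×10⁻⁶ × 3.879 m × 313 = 3.8852×10⁻³ m = 3.8852 mm
zinc: ΔL = 2.8×10⁻⁵ × 3.879 m × 313 = 3.3996×10⁻² m = 33.996 mm
difference = 33.996 − 3.8852 = 30.1108 mm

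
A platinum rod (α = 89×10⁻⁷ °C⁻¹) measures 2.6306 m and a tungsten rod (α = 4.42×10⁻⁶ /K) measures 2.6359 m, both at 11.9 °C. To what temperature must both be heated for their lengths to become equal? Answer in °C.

Equal length when α₁L₁ΔT − α₂L₂ΔT = L₂ − L₁ = 5.30×10⁻³ m
α₁L₁ = 2.341234×10⁻⁵, α₂L₂ = 1.1650678×10⁻⁵ → Δ(αL) = 1.1761662×10⁻⁵ m/K
ΔT = 5.30×10⁻³ / 1.1761662×10⁻⁵ = 450.617 K, so T = 11.9 + 450.617 = 462.517 °C

T = 462.5 °C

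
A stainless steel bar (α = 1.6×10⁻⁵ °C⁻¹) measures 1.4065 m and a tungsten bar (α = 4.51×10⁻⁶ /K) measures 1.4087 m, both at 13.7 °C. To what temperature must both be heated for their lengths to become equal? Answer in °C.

L₁(1 + α₁ΔT) = L₂(1 + α₂ΔT) ⇒ ΔT = (L₂ − L₁)/(α₁L₁ − α₂L₂)
L₂ − L₁ = 1.4087 − 1.4065 = 2.20×10⁻³ m
α₁L₁ − α₂L₂ = 1.6×10⁻⁵×1.4065 − 4.51×10⁻⁶×1.4087 = 1.6150763×10⁻⁵ m/K
ΔT = 2.20×10⁻³ / 1.6150763×10⁻⁵ = 136.216 K
T = 13.7 + 136.216 = 149.916 °C

T = 149.9 °C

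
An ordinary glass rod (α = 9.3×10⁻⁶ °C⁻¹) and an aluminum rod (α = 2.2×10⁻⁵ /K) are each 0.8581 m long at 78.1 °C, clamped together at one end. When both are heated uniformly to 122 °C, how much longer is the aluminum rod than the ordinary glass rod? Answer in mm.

ΔT = 43.9 K
ordinary glass: ΔL = 9.3×10⁻⁶ × 0.8581 m × 43.9 = 3.5034×10⁻⁴ m = 0.35034 mm
aluminum: ΔL = 2.2×10⁻⁵ × 0.8581 m × 43.9 = 8.2875×10⁻⁴ m = 0.82875 mm
difference = 0.82875 − 0.35034 = 0.47841 mm

0.478 mm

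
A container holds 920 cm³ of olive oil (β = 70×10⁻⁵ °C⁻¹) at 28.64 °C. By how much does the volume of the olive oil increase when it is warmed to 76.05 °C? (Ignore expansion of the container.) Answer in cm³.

|ΔT| = |76.05 − 28.64| = 47.41 K
ΔV = βV₀ΔT = (70×10⁻⁵)(920)(47.41) = 30.5 cm³

ΔV = 30.5 cm³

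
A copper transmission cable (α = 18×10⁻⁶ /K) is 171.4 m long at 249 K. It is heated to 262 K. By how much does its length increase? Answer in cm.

ΔL = 4.01 cm

|ΔT| = |262 − 249| = 13 K
ΔL = αL₀ΔT = (18×10⁻⁶)(171.4)(13) = 4.01×10⁻² m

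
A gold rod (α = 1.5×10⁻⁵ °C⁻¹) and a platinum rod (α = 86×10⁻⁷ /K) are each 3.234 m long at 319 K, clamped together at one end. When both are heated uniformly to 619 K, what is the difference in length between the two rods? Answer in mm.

ΔT = 300 K
gold: ΔL = 1.5×10⁻⁵ × 3.234 m × 300 = 1.4553×10⁻² m = 14.553 mm
platinum: ΔL = 86×10⁻⁷ × 3.234 m × 300 = 8.3437×10⁻³ m = 8.3437 mm
difference = 14.553 − 8.3437 = 6.2093 mm

6.21 mm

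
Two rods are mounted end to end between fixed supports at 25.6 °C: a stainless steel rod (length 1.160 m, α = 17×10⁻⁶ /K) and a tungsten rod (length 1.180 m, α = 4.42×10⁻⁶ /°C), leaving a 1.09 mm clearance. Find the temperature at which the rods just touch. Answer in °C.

T = 69.3 °C

α₁L₁ = 1.972×10⁻⁵ m/K, α₂L₂ = 5.2156×10⁻⁶ m/K → total 2.49356×10⁻⁵ m/K
ΔT = g/(α₁L₁+α₂L₂) = 1.09×10⁻³ / 2.49356×10⁻⁵ = 43.713 K
T = 25.6 + 43.713 = 69.313 °C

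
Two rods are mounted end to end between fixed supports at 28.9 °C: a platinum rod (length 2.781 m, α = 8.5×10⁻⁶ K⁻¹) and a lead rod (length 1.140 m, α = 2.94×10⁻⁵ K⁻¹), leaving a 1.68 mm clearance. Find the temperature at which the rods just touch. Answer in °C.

T = 58.3 °C

α₁L₁ = 2.36385×10⁻⁵ m/K, α₂L₂ = 3.3516×10⁻⁵ m/K → total 5.71545×10⁻⁵ m/K
ΔT = g/(α₁L₁+α₂L₂) = 1.68×10⁻³ / 5.71545×10⁻⁵ = 29.394 K
T = 28.9 + 29.394 = 58.294 °C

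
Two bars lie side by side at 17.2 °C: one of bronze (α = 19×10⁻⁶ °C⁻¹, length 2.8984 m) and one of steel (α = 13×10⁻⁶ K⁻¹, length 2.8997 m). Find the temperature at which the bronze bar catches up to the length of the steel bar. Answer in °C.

Equal length when α₁L₁ΔT − α₂L₂ΔT = L₂ − L₁ = 1.30×10⁻³ m
α₁L₁ = 5.50696×10⁻⁵, α₂L₂ = 3.76961×10⁻⁵ → Δ(αL) = 1.73735×10⁻⁵ m/K
ΔT = 1.30×10⁻³ / 1.73735×10⁻⁵ = 74.8266 K, so T = 17.2 + 74.8266 = 92.0266 °C

T = 92.03 °C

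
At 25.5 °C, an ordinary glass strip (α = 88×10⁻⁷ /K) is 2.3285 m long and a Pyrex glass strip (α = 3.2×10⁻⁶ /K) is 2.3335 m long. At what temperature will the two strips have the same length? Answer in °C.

T = 409.4 °C

Equal length when α₁L₁ΔT − α₂L₂ΔT = L₂ − L₁ = 5.00×10⁻³ m
α₁L₁ = 2.04908×10⁻⁵, α₂L₂ = 7.4672×10⁻⁶ → Δ(αL) = 1.30236×10⁻⁵ m/K
ΔT = 5.00×10⁻³ / 1.30236×10⁻⁵ = 383.918 K, so T = 25.5 + 383.918 = 409.418 °C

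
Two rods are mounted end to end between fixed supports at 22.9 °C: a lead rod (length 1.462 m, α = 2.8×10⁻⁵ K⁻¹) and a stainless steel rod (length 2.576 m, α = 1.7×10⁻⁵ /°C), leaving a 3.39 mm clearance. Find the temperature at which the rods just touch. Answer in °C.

Gap closes when ΔL₁ + ΔL₂ = 3.39 mm = 3.39×10⁻³ m
(α₁L₁ + α₂L₂)ΔT = g
α₁L₁ + α₂L₂ = 2.8×10⁻⁵×1.462 + 1.7×10⁻⁵×2.576 = 8.4728×10⁻⁵ m/K
ΔT = 3.39×10⁻³ / 8.4728×10⁻⁵ = 40.010 K
T = 22.9 + 40.010 = 62.910 °C

T = 62.9 °C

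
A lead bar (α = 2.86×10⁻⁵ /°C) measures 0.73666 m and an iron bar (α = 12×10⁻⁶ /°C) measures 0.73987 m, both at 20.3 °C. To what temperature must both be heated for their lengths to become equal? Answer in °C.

T = 283.6 °C

L₁(1 + α₁ΔT) = L₂(1 + α₂ΔT) ⇒ ΔT = (L₂ − L₁)/(α₁L₁ − α₂L₂)
L₂ − L₁ = 0.73987 − 0.73666 = 3.21×10⁻³ m
α₁L₁ − α₂L₂ = 2.86×10⁻⁵×0.73666 − 12×10⁻⁶×0.73987 = 1.2190036×10⁻⁵ m/K
ΔT = 3.21×10⁻³ / 1.2190036×10⁻⁵ = 263.330 K
T = 20.3 + 263.330 = 283.630 °C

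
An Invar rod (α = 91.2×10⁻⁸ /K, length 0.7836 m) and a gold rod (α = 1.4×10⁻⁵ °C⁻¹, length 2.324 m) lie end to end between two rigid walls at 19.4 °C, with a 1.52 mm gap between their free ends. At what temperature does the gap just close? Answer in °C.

T = 65.1 °C

α₁L₁ = 7.146432×10⁻⁷ m/K, α₂L₂ = 3.2536×10⁻⁵ m/K → total 3.32506432×10⁻⁵ m/K
ΔT = g/(α₁L₁+α₂L₂) = 1.52×10⁻³ / 3.32506432×10⁻⁵ = 45.713 K
T = 19.4 + 45.713 = 65.113 °C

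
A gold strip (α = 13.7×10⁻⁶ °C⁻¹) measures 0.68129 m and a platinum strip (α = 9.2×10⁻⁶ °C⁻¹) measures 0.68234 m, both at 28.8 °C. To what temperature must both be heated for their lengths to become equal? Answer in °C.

Equal length when α₁L₁ΔT − α₂L₂ΔT = L₂ − L₁ = 1.05×10⁻³ m
α₁L₁ = 9.333673×10⁻⁶, α₂L₂ = 6.277528×10⁻⁶ → Δ(αL) = 3.056145×10⁻⁶ m/K
ΔT = 1.05×10⁻³ / 3.056145×10⁻⁶ = 343.570 K, so T = 28.8 + 343.570 = 372.370 °C

T = 372.4 °C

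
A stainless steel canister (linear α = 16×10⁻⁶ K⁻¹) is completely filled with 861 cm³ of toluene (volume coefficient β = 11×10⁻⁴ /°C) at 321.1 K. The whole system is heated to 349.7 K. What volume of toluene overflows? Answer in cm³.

25.9 cm³

The canister also expands: β_container ≈ 3α = 4.8×10⁻⁵ /K
Net overflow = V₀(β_liq − 3α_cont)ΔT
β − 3α = 1.10×10⁻³ − 4.8×10⁻⁵ = 1.052×10⁻³ /K; ΔT = 28.6 K
ΔV = 861 × 1.052×10⁻³ × 28.6 = 25.9 cm³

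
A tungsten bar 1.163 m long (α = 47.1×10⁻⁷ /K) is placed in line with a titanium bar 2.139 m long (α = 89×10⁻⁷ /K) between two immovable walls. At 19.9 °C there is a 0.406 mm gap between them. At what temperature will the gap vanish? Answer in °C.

T = 36.5 °C

α₁L₁ = 5.47773×10⁻⁶ m/K, α₂L₂ = 1.90371×10⁻⁵ m/K → total 2.451483×10⁻⁵ m/K
ΔT = g/(α₁L₁+α₂L₂) = 4.06×10⁻⁴ / 2.451483×10⁻⁵ = 16.561 K
T = 19.9 + 16.561 = 36.461 °C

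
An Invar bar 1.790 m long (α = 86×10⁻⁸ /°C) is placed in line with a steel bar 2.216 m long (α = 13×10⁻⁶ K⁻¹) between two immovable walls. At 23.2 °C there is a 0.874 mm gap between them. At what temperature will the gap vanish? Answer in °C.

α₁L₁ = 1.5394×10⁻⁶ m/K, α₂L₂ = 2.8808×10⁻⁵ m/K → total 3.03474×10⁻⁵ m/K
ΔT = g/(α₁L₁+α₂L₂) = 8.74×10⁻⁴ / 3.03474×10⁻⁵ = 28.800 K
T = 23.2 + 28.800 = 52.000 °C

T = 52.0 °C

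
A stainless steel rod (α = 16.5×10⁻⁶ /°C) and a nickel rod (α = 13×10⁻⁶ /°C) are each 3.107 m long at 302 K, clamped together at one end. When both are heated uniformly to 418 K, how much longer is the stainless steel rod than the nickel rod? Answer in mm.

ΔT = 116 K
stainless steel: ΔL = 16.5×10⁻⁶ × 3.107 m × 116 = 5.9468×10⁻³ m = 5.9468 mm
nickel: ΔL = 13×10⁻⁶ × 3.107 m × 116 = 4.6854×10⁻³ m = 4.6854 mm
difference = 5.9468 − 4.6854 = 1.2614 mm

1.26 mm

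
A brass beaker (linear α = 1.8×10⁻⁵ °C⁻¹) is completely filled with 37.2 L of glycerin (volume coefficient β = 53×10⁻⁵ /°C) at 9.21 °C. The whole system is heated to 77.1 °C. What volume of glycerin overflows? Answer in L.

The beaker also expands: β_container ≈ 3α = 5.4×10⁻⁵ /K
Net overflow = V₀(β_liq − 3α_cont)ΔT
β − 3α = 5.30×10⁻⁴ − 5.4×10⁻⁵ = 4.76×10⁻⁴ /K; ΔT = 67.89 K
ΔV = 37.2 × 4.76×10⁻⁴ × 67.89 = 1.20 L

1.20 L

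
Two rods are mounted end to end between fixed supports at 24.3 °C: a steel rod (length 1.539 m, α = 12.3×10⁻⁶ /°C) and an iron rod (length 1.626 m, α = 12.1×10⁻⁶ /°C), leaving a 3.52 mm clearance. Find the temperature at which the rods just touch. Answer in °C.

T = 115 °C

α₁L₁ = 1.89297×10⁻⁵ m/K, α₂L₂ = 1.96746×10⁻⁵ m/K → total 3.86043×10⁻⁵ m/K
ΔT = g/(α₁L₁+α₂L₂) = 3.52×10⁻³ / 3.86043×10⁻⁵ = 91.18 K
T = 24.3 + 91.18 = 115.48 °C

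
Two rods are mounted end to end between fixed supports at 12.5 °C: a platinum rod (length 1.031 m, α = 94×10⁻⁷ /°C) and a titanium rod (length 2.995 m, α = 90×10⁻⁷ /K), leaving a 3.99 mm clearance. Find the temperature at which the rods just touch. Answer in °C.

α₁L₁ = 9.6914×10⁻⁶ m/K, α₂L₂ = 2.6955×10⁻⁵ m/K → total 3.66464×10⁻⁵ m/K
ΔT = g/(α₁L₁+α₂L₂) = 3.99×10⁻³ / 3.66464×10⁻⁵ = 108.88 K
T = 12.5 + 108.88 = 121.38 °C

T = 121 °C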